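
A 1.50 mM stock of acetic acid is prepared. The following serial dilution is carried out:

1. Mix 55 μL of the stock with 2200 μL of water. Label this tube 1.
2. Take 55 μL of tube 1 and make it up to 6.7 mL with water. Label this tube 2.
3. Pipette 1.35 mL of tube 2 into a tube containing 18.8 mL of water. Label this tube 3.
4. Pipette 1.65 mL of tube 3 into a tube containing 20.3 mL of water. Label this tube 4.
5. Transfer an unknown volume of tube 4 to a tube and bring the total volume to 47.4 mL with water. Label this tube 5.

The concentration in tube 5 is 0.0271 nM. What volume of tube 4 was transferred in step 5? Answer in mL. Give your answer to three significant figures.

0.849 mL

Step 1: 55 μL + 2200 μL = 2255 μL total → factor 2255/55 = 41
Step 2: 55 μL brought to 6.7 mL → factor 6700/55 = 121.82
Step 3: 1.35 mL + 18.8 mL = 20.15 mL total → factor 20.15/1.35 = 14.926
Step 4: 1.65 mL + 20.3 mL = 21.95 mL total → factor 21.95/1.65 = 13.303
Step 5: v brought to 47.4 mL → factor = 47.4 mL/v
Product of known-step factors = 9.9172 × 10^5
Overall factor = 1.50 mM / (0.0271 nM) = 5.5351 × 10^7
Step-5 factor = 5.5351 × 10^7 / 9.9172 × 10^5 = 55.813
v = 47.4 mL / 55.813 = 0.849 mL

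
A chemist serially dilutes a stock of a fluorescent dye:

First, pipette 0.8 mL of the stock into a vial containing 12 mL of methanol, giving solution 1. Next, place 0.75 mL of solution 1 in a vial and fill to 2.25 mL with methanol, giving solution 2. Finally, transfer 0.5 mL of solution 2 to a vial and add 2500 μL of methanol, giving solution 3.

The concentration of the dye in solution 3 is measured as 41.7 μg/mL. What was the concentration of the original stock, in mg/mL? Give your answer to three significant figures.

Step 1: 0.8 mL + 12 mL = 12.8 mL total → factor 12.8/0.8 = 16
Step 2: 0.75 mL brought to 2.25 mL → factor 2.25/0.75 = 3
Step 3: 0.5 mL + 2500 μL = 3 mL total → factor 3/0.5 = 6
Overall dilution factor = 16 × 3 × 6 = 288
Stock = 41.7 μg/mL × 288 = 1.201 × 10^4 μg/mL = 12.0 mg/mL

12.0 mg/mL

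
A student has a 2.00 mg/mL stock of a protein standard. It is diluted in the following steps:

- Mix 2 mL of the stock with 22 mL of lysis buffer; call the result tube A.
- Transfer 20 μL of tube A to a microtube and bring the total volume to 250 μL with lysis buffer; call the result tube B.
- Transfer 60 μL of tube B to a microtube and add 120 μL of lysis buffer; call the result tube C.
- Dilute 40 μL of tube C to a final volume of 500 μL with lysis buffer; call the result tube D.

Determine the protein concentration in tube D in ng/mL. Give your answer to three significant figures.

Step 1: 2 mL + 22 mL = 24 mL total → factor 24/2 = 12
Step 2: 20 μL brought to 250 μL → factor 250/20 = 12.5
Step 3: 60 μL + 120 μL = 180 μL total → factor 180/60 = 3
Step 4: 40 μL brought to 500 μL → factor 500/40 = 12.5
Overall dilution factor = 12 × 12.5 × 3 × 12.5 = 5625
Final = 2.00 mg/mL / 5625 = 0.0003556 mg/mL = 356 ng/mL

356 ng/mL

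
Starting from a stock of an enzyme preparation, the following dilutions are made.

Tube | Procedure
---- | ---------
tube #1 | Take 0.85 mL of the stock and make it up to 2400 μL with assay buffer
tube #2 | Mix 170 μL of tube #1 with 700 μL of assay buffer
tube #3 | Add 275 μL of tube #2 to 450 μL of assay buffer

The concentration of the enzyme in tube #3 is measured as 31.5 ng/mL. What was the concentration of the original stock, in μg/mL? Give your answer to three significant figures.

Step 1: 0.85 mL brought to 2400 μL → factor 2.4/0.85 = 2.8235
Step 2: 170 μL + 700 μL = 870 μL total → factor 870/170 = 5.1176
Step 3: 275 μL + 450 μL = 725 μL total → factor 725/275 = 2.6364
Overall dilution factor = 2.8235 × 5.1176 × 2.6364 = 38.095
Stock = 31.5 ng/mL × 38.095 = 1200 ng/mL = 1.20 μg/mL

1.20 μg/mL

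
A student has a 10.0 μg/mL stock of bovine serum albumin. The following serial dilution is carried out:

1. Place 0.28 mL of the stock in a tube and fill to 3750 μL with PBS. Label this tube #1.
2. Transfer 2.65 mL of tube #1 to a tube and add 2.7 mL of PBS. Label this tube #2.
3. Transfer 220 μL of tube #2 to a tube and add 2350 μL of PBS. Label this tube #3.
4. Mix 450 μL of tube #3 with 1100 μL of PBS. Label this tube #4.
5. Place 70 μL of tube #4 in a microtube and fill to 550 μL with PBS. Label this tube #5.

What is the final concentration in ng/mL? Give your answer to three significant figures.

1.17 ng/mL

Step 1: 0.28 mL brought to 3750 μL → factor 3.75/0.28 = 13.393
Step 2: 2.65 mL + 2.7 mL = 5.35 mL total → factor 5.35/2.65 = 2.0189
Step 3: 220 μL + 2350 μL = 2570 μL total → factor 2570/220 = 11.682
Step 4: 450 μL + 1100 μL = 1550 μL total → factor 1550/450 = 3.4444
Step 5: 70 μL brought to 550 μL → factor 550/70 = 7.8571
Overall dilution factor = 13.393 × 2.0189 × 11.682 × 3.4444 × 7.8571 = 8548.2
Final = 10.0 μg/mL / 8548.2 = 0.001170 μg/mL = 1.17 ng/mL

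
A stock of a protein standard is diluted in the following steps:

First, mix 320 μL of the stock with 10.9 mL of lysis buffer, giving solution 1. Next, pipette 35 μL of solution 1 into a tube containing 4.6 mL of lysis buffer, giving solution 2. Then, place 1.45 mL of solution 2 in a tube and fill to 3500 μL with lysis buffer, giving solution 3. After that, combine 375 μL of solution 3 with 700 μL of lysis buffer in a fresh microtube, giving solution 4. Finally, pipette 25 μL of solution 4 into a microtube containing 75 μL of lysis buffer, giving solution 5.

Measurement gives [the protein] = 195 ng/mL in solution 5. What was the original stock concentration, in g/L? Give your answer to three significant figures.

Step 1: 320 μL + 10.9 mL = 11220 μL total → factor 11220/320 = 35.062
Step 2: 35 μL + 4.6 mL = 4635 μL total → factor 4635/35 = 132.43
Step 3: 1.45 mL brought to 3500 μL → factor 3.5/1.45 = 2.4138
Step 4: 375 μL + 700 μL = 1075 μL total → factor 1075/375 = 2.8667
Step 5: 25 μL + 75 μL = 100 μL total → factor 100/25 = 4
Overall dilution factor = 35.062 × 132.43 × 2.4138 × 2.8667 × 4 = 1.2852 × 10^5
Stock = 195 ng/mL × 1.2852 × 10^5 = 2.506 × 10^7 ng/mL = 25.1 g/L

25.1 g/L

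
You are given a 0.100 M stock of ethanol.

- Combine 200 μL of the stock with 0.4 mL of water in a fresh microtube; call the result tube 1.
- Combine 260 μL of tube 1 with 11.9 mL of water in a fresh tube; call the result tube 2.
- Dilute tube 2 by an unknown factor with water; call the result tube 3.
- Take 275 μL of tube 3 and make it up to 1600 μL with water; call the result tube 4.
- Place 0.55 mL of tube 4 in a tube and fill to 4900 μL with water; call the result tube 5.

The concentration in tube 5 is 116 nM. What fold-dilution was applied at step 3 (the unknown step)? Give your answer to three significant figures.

Step 1: 200 μL + 0.4 mL = 600 μL total → factor 600/200 = 3
Step 2: 260 μL + 11.9 mL = 12160 μL total → factor 12160/260 = 46.769
Step 3: unknown factor x
Step 4: 275 μL brought to 1600 μL → factor 1600/275 = 5.8182
Step 5: 0.55 mL brought to 4900 μL → factor 4.9/0.55 = 8.9091
Product of known-step factors = 7272.8
Overall factor = 0.100 M / (116 nM) = 8.6207 × 10^5
x = 8.6207 × 10^5 / 7272.8 = 119

119-fold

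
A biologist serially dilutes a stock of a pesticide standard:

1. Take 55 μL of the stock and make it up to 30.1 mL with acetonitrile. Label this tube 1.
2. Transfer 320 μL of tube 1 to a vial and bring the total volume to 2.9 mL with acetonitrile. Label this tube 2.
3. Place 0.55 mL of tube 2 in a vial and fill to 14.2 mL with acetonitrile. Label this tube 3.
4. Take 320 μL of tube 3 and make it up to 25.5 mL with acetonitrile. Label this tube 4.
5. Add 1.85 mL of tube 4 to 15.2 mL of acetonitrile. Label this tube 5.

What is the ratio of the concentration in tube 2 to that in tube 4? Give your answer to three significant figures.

2.06 × 10^3

Step 1: 55 μL brought to 30.1 mL → factor 30100/55 = 547.27
Step 2: 320 μL brought to 2.9 mL → factor 2900/320 = 9.0625
Step 3: 0.55 mL brought to 14.2 mL → factor 14.2/0.55 = 25.818
Step 4: 320 μL brought to 25.5 mL → factor 25500/320 = 79.688
Dilution factor to tube 2 = 4959.7; to tube 4 = 1.0204 × 10^7
[tube 2]/[tube 4] = (factor to tube 4)/(factor to tube 2) = 1.0204 × 10^7/4959.7 = 2.06 × 10^3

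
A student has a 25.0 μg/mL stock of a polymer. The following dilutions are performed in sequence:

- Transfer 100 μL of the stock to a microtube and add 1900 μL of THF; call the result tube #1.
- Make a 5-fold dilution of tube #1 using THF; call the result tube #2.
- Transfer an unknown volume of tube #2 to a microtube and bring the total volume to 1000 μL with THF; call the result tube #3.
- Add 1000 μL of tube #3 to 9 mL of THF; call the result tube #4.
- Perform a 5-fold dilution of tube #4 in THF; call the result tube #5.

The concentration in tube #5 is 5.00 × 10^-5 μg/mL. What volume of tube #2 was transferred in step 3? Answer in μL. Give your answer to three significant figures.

Step 1: 100 μL + 1900 μL = 2000 μL total → factor 2000/100 = 20
Step 2: 5-fold → factor 5
Step 3: v brought to 1000 μL → factor = 1000 μL/v
Step 4: 1000 μL + 9 mL = 10000 μL total → factor 10000/1000 = 10
Step 5: 5-fold → factor 5
Product of known-step factors = 5000
Overall factor = 25.0 μg/mL / (5.00 × 10^-5 μg/mL) = 5 × 10^5
Step-3 factor = 5 × 10^5 / 5000 = 100
v = 1000 μL / 100 = 10.0 μL

10.0 μL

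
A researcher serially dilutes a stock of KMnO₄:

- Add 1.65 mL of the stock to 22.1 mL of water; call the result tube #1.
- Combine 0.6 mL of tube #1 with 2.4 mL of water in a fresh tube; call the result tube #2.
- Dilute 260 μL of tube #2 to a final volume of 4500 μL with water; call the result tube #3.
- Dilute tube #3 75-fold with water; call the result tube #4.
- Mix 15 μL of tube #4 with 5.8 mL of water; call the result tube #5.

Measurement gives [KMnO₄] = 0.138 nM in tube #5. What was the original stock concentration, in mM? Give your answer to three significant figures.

Step 1: 1.65 mL + 22.1 mL = 23.75 mL total → factor 23.75/1.65 = 14.394
Step 2: 0.6 mL + 2.4 mL = 3 mL total → factor 3/0.6 = 5
Step 3: 260 μL brought to 4500 μL → factor 4500/260 = 17.308
Step 4: 75-fold → factor 75
Step 5: 15 μL + 5.8 mL = 5815 μL total → factor 5815/15 = 387.67
Overall dilution factor = 14.394 × 5 × 17.308 × 75 × 387.67 = 3.6217 × 10^7
Stock = 0.138 nM × 3.6217 × 10^7 = 4.998 × 10^6 nM = 5.00 mM

5.00 mM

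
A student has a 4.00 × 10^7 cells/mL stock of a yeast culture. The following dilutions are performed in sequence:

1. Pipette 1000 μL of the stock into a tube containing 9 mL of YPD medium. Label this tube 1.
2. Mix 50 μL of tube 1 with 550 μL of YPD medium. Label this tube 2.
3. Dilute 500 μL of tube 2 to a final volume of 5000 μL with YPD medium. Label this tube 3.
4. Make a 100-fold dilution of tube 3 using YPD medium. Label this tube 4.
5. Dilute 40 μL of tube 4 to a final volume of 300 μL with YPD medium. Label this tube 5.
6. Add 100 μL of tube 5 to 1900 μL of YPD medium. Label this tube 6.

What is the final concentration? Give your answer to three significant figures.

2.22 cells/mL

Step 1: 1000 μL + 9 mL = 10000 μL total → factor 10000/1000 = 10
Step 2: 50 μL + 550 μL = 600 μL total → factor 600/50 = 12
Step 3: 500 μL brought to 5000 μL → factor 5000/500 = 10
Step 4: 100-fold → factor 100
Step 5: 40 μL brought to 300 μL → factor 300/40 = 7.5
Step 6: 100 μL + 1900 μL = 2000 μL total → factor 2000/100 = 20
Overall dilution factor = 10 × 12 × 10 × 100 × 7.5 × 20 = 1.8 × 10^7
Final = 4.00 × 10^7 cells/mL / 1.8 × 10^7 = 2.22 cells/mL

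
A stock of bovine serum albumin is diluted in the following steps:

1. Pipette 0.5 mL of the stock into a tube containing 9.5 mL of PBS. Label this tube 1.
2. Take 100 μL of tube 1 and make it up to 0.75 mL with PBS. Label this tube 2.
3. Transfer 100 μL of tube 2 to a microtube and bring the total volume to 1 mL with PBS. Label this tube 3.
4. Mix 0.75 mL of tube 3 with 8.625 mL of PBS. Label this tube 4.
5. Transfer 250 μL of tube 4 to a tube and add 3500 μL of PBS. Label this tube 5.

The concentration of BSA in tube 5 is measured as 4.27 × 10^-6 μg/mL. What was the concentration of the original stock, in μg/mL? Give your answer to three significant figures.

1.20 μg/mL

Step 1: 0.5 mL + 9.5 mL = 10 mL total → factor 10/0.5 = 20
Step 2: 100 μL brought to 0.75 mL → factor 750/100 = 7.5
Step 3: 100 μL brought to 1 mL → factor 1000/100 = 10
Step 4: 0.75 mL + 8.625 mL = 9.375 mL total → factor 9.375/0.75 = 12.5
Step 5: 250 μL + 3500 μL = 3750 μL total → factor 3750/250 = 15
Overall dilution factor = 20 × 7.5 × 10 × 12.5 × 15 = 2.8125 × 10^5
Stock = 4.27 × 10^-6 μg/mL × 2.8125 × 10^5 = 1.20 μg/mL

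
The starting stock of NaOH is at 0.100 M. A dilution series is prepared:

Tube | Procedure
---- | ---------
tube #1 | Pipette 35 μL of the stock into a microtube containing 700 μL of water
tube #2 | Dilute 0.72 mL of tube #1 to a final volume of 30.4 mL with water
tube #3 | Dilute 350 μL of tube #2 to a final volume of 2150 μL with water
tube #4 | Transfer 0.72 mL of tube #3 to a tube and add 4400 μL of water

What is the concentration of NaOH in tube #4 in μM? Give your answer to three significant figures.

Step 1: 35 μL + 700 μL = 735 μL total → factor 735/35 = 21
Step 2: 0.72 mL brought to 30.4 mL → factor 30.4/0.72 = 42.222
Step 3: 350 μL brought to 2150 μL → factor 2150/350 = 6.1429
Step 4: 0.72 mL + 4400 μL = 5.12 mL total → factor 5.12/0.72 = 7.1111
Overall dilution factor = 21 × 42.222 × 6.1429 × 7.1111 = 38732
Final = 0.100 M / 38732 = 2.582 × 10^-6 M = 2.58 μM

2.58 μM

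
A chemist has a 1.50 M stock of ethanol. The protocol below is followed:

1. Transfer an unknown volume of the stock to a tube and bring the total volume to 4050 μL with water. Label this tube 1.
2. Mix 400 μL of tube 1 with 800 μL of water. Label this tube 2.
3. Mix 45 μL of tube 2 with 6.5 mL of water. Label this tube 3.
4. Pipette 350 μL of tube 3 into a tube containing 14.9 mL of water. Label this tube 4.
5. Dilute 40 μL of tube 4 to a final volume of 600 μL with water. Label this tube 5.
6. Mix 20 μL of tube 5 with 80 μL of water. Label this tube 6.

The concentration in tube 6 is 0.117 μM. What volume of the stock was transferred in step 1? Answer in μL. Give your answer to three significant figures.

450 μL

Step 1: v brought to 4050 μL → factor = 4050 μL/v
Step 2: 400 μL + 800 μL = 1200 μL total → factor 1200/400 = 3
Step 3: 45 μL + 6.5 mL = 6545 μL total → factor 6545/45 = 145.44
Step 4: 350 μL + 14.9 mL = 15250 μL total → factor 15250/350 = 43.571
Step 5: 40 μL brought to 600 μL → factor 600/40 = 15
Step 6: 20 μL + 80 μL = 100 μL total → factor 100/20 = 5
Product of known-step factors = 1.4259 × 10^6
Overall factor = 1.50 M / (0.117 μM) = 1.2821 × 10^7
Step-1 factor = 1.2821 × 10^7 / 1.4259 × 10^6 = 8.9913
v = 4050 μL / 8.9913 = 450 μL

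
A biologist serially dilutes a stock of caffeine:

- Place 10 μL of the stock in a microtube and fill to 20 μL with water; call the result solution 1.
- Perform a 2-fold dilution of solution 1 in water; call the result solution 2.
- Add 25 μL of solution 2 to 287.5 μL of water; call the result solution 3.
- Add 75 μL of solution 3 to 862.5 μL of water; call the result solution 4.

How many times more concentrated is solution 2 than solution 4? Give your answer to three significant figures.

156

Step 1: 10 μL brought to 20 μL → factor 20/10 = 2
Step 2: 2-fold → factor 2
Step 3: 25 μL + 287.5 μL = 312.5 μL total → factor 312.5/25 = 12.5
Step 4: 75 μL + 862.5 μL = 937.5 μL total → factor 937.5/75 = 12.5
Dilution factor to solution 2 = 4; to solution 4 = 625
[solution 2]/[solution 4] = (factor to solution 4)/(factor to solution 2) = 625/4 = 156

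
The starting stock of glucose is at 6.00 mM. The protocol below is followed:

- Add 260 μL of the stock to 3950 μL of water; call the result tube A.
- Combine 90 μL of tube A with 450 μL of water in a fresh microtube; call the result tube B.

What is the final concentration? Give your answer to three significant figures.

0.0618 mM

Step 1: 260 μL + 3950 μL = 4210 μL total → factor 4210/260 = 16.192
Step 2: 90 μL + 450 μL = 540 μL total → factor 540/90 = 6
Overall dilution factor = 16.192 × 6 = 97.154
Final = 6.00 mM / 97.154 = 0.0618 mM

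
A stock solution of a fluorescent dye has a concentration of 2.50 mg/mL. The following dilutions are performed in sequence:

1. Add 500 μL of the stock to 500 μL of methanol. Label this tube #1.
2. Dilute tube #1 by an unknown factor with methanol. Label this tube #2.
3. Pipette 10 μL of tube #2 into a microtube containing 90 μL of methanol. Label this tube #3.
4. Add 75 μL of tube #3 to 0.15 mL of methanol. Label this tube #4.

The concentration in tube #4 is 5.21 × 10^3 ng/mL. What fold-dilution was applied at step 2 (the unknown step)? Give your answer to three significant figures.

8.00-fold

Step 1: 500 μL + 500 μL = 1000 μL total → factor 1000/500 = 2
Step 2: unknown factor x
Step 3: 10 μL + 90 μL = 100 μL total → factor 100/10 = 10
Step 4: 75 μL + 0.15 mL = 225 μL total → factor 225/75 = 3
Product of known-step factors = 60
Overall factor = 2.50 mg/mL / (5.21 × 10^3 ng/mL) = 479.85
x = 479.85 / 60 = 8.00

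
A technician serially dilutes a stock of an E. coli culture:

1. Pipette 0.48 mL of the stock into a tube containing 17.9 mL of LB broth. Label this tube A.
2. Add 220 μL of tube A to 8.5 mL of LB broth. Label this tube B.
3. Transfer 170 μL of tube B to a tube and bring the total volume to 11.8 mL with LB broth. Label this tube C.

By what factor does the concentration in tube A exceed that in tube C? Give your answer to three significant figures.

Step 1: 0.48 mL + 17.9 mL = 18.38 mL total → factor 18.38/0.48 = 38.292
Step 2: 220 μL + 8.5 mL = 8720 μL total → factor 8720/220 = 39.636
Step 3: 170 μL brought to 11.8 mL → factor 11800/170 = 69.412
Dilution factor to tube A = 38.292; to tube C = 1.0535 × 10^5
[tube A]/[tube C] = (factor to tube C)/(factor to tube A) = 1.0535 × 10^5/38.292 = 2.75 × 10^3

2.75 × 10^3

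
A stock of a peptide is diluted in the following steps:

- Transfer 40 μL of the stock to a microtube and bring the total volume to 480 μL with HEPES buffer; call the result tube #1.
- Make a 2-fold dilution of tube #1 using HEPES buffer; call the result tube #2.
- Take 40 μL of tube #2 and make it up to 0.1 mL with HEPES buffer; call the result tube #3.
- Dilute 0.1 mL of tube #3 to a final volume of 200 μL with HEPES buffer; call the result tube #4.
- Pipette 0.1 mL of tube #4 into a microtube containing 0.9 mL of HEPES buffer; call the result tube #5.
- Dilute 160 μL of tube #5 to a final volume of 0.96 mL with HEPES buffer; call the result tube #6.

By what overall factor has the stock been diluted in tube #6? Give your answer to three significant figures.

7.20 × 10^3

Step 1: 40 μL brought to 480 μL → factor 480/40 = 12
Step 2: 2-fold → factor 2
Step 3: 40 μL brought to 0.1 mL → factor 100/40 = 2.5
Step 4: 0.1 mL brought to 200 μL → factor 0.2/0.1 = 2
Step 5: 0.1 mL + 0.9 mL = 1 mL total → factor 1/0.1 = 10
Step 6: 160 μL brought to 0.96 mL → factor 960/160 = 6
Overall dilution factor = 12 × 2 × 2.5 × 2 × 10 × 6 = 7200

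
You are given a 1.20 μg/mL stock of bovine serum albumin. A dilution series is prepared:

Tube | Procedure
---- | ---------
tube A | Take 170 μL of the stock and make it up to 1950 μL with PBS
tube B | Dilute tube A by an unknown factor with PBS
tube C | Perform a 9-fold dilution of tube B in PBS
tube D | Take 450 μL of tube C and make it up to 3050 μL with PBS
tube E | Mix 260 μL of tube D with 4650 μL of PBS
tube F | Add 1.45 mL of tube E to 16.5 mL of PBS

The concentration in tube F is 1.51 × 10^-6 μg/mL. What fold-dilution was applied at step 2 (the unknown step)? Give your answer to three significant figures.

4.86-fold

Step 1: 170 μL brought to 1950 μL → factor 1950/170 = 11.471
Step 2: unknown factor x
Step 3: 9-fold → factor 9
Step 4: 450 μL brought to 3050 μL → factor 3050/450 = 6.7778
Step 5: 260 μL + 4650 μL = 4910 μL total → factor 4910/260 = 18.885
Step 6: 1.45 mL + 16.5 mL = 17.95 mL total → factor 17.95/1.45 = 12.379
Product of known-step factors = 1.6358 × 10^5
Overall factor = 1.20 μg/mL / (1.51 × 10^-6 μg/mL) = 7.947 × 10^5
x = 7.947 × 10^5 / 1.6358 × 10^5 = 4.86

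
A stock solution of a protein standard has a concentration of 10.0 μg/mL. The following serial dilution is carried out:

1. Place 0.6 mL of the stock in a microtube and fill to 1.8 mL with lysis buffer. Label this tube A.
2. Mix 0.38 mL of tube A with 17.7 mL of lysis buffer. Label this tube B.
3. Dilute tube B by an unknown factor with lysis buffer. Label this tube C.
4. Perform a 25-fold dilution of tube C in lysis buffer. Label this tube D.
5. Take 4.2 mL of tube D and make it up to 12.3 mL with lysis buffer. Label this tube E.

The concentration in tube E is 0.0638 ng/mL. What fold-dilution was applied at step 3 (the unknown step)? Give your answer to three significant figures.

15.0-fold

Step 1: 0.6 mL brought to 1.8 mL → factor 1.8/0.6 = 3
Step 2: 0.38 mL + 17.7 mL = 18.08 mL total → factor 18.08/0.38 = 47.579
Step 3: unknown factor x
Step 4: 25-fold → factor 25
Step 5: 4.2 mL brought to 12.3 mL → factor 12.3/4.2 = 2.9286
Product of known-step factors = 10450
Overall factor = 10.0 μg/mL / (0.0638 ng/mL) = 1.5674 × 10^5
x = 1.5674 × 10^5 / 10450 = 15.0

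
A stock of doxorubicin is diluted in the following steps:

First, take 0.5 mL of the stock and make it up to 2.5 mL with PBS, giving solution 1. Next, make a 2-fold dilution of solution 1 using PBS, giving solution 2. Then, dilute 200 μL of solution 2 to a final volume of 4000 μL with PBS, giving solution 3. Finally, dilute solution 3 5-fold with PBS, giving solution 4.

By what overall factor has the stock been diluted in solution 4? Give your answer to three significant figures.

1.00 × 10^3

Step 1: 0.5 mL brought to 2.5 mL → factor 2.5/0.5 = 5
Step 2: 2-fold → factor 2
Step 3: 200 μL brought to 4000 μL → factor 4000/200 = 20
Step 4: 5-fold → factor 5
Overall dilution factor = 5 × 2 × 20 × 5 = 1000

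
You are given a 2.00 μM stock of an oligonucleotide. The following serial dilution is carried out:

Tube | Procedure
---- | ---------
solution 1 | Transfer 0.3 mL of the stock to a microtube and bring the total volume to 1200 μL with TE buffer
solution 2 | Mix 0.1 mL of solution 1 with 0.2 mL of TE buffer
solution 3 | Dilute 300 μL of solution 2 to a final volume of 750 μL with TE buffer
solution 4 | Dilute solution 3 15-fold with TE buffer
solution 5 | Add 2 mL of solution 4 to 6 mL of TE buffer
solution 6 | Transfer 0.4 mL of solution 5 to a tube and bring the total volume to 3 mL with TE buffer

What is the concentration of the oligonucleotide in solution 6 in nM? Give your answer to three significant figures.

Step 1: 0.3 mL brought to 1200 μL → factor 1.2/0.3 = 4
Step 2: 0.1 mL + 0.2 mL = 0.3 mL total → factor 0.3/0.1 = 3
Step 3: 300 μL brought to 750 μL → factor 750/300 = 2.5
Step 4: 15-fold → factor 15
Step 5: 2 mL + 6 mL = 8 mL total → factor 8/2 = 4
Step 6: 0.4 mL brought to 3 mL → factor 3/0.4 = 7.5
Overall dilution factor = 4 × 3 × 2.5 × 15 × 4 × 7.5 = 13500
Final = 2.00 μM / 13500 = 0.0001481 μM = 0.148 nM

0.148 nM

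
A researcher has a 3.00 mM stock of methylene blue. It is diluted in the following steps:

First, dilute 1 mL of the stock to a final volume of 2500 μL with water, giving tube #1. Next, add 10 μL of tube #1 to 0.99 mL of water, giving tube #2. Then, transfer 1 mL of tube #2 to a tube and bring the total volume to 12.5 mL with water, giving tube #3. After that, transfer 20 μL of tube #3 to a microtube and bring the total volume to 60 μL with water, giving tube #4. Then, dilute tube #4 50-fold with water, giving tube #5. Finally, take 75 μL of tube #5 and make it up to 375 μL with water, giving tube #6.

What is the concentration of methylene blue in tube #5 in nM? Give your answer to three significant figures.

Step 1: 1 mL brought to 2500 μL → factor 2.5/1 = 2.5
Step 2: 10 μL + 0.99 mL = 1000 μL total → factor 1000/10 = 100
Step 3: 1 mL brought to 12.5 mL → factor 12.5/1 = 12.5
Step 4: 20 μL brought to 60 μL → factor 60/20 = 3
Step 5: 50-fold → factor 50
Dilution factor through tube #5 = 2.5 × 100 × 12.5 × 3 × 50 = 4.6875 × 10^5
[tube #5] = 3.00 mM / 4.6875 × 10^5 = 6.400 × 10^-6 mM = 6.40 nM

6.40 nM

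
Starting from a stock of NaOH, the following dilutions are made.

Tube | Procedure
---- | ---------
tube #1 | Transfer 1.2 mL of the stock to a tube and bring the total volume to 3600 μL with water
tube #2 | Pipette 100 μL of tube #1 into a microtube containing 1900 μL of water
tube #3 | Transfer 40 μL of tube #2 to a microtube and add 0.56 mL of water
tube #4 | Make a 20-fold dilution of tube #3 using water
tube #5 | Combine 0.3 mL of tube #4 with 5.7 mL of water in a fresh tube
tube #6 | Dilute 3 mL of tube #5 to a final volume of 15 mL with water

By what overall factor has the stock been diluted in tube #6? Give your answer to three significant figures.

1.80 × 10^6

Step 1: 1.2 mL brought to 3600 μL → factor 3.6/1.2 = 3
Step 2: 100 μL + 1900 μL = 2000 μL total → factor 2000/100 = 20
Step 3: 40 μL + 0.56 mL = 600 μL total → factor 600/40 = 15
Step 4: 20-fold → factor 20
Step 5: 0.3 mL + 5.7 mL = 6 mL total → factor 6/0.3 = 20
Step 6: 3 mL brought to 15 mL → factor 15/3 = 5
Overall dilution factor = 3 × 20 × 15 × 20 × 20 × 5 = 1.8 × 10^6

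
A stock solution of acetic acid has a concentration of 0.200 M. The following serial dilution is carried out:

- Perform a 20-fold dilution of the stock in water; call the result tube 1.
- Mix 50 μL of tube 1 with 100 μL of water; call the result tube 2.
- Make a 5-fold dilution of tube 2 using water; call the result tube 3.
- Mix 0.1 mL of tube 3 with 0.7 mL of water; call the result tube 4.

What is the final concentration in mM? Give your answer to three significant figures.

Step 1: 20-fold → factor 20
Step 2: 50 μL + 100 μL = 150 μL total → factor 150/50 = 3
Step 3: 5-fold → factor 5
Step 4: 0.1 mL + 0.7 mL = 0.8 mL total → factor 0.8/0.1 = 8
Overall dilution factor = 20 × 3 × 5 × 8 = 2400
Final = 0.200 M / 2400 = 8.333 × 10^-5 M = 0.0833 mM

0.0833 mM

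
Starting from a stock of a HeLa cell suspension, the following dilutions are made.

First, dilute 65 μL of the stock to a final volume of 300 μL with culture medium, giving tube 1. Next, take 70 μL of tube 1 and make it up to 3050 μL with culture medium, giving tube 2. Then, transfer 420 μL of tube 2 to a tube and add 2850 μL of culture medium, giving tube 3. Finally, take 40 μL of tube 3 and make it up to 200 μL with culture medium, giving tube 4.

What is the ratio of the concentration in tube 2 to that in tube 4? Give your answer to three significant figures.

Step 1: 65 μL brought to 300 μL → factor 300/65 = 4.6154
Step 2: 70 μL brought to 3050 μL → factor 3050/70 = 43.571
Step 3: 420 μL + 2850 μL = 3270 μL total → factor 3270/420 = 7.7857
Step 4: 40 μL brought to 200 μL → factor 200/40 = 5
Dilution factor to tube 2 = 201.1; to tube 4 = 7828.5
[tube 2]/[tube 4] = (factor to tube 4)/(factor to tube 2) = 7828.5/201.1 = 38.9

38.9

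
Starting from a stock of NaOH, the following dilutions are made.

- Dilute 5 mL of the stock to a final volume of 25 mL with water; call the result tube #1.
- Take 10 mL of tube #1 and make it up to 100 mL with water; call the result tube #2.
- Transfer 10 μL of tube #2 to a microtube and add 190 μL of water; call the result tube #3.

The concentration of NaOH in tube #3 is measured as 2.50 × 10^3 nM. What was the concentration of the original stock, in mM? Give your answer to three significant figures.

2.50 mM

Step 1: 5 mL brought to 25 mL → factor 25/5 = 5
Step 2: 10 mL brought to 100 mL → factor 100/10 = 10
Step 3: 10 μL + 190 μL = 200 μL total → factor 200/10 = 20
Overall dilution factor = 5 × 10 × 20 = 1000
Stock = 2.50 × 10^3 nM × 1000 = 2.500 × 10^6 nM = 2.50 mM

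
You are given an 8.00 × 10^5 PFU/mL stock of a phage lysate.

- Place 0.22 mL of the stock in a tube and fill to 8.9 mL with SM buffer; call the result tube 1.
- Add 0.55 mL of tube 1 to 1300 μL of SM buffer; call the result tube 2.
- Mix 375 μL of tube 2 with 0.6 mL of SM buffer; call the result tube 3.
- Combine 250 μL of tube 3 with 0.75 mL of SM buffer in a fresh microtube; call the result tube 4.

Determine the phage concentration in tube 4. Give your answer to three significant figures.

565 PFU/mL

Step 1: 0.22 mL brought to 8.9 mL → factor 8.9/0.22 = 40.455
Step 2: 0.55 mL + 1300 μL = 1.85 mL total → factor 1.85/0.55 = 3.3636
Step 3: 375 μL + 0.6 mL = 975 μL total → factor 975/375 = 2.6
Step 4: 250 μL + 0.75 mL = 1000 μL total → factor 1000/250 = 4
Overall dilution factor = 40.455 × 3.3636 × 2.6 × 4 = 1415.2
Final = 8.00 × 10^5 PFU/mL / 1415.2 = 565 PFU/mL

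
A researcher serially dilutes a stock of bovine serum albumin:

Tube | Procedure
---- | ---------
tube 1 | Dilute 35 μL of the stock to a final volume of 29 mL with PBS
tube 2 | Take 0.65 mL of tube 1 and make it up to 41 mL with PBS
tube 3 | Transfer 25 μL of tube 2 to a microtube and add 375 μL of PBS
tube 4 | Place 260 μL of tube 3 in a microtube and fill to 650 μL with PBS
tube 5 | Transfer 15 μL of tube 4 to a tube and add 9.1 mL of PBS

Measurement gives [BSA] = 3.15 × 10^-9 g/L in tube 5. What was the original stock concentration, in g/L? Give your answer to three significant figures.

4.00 g/L

Step 1: 35 μL brought to 29 mL → factor 29000/35 = 828.57
Step 2: 0.65 mL brought to 41 mL → factor 41/0.65 = 63.077
Step 3: 25 μL + 375 μL = 400 μL total → factor 400/25 = 16
Step 4: 260 μL brought to 650 μL → factor 650/260 = 2.5
Step 5: 15 μL + 9.1 mL = 9115 μL total → factor 9115/15 = 607.67
Overall dilution factor = 828.57 × 63.077 × 16 × 2.5 × 607.67 = 1.2704 × 10^9
Stock = 3.15 × 10^-9 g/L × 1.2704 × 10^9 = 4.00 g/L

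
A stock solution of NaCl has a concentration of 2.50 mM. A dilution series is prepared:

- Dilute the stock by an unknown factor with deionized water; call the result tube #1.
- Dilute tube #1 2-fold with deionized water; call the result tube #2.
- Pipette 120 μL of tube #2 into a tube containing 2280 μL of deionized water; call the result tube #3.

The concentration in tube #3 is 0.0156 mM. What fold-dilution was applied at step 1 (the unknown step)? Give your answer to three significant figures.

Step 1: unknown factor x
Step 2: 2-fold → factor 2
Step 3: 120 μL + 2280 μL = 2400 μL total → factor 2400/120 = 20
Product of known-step factors = 40
Overall factor = 2.50 mM / (0.0156 mM) = 160.26
x = 160.26 / 40 = 4.01

4.01-fold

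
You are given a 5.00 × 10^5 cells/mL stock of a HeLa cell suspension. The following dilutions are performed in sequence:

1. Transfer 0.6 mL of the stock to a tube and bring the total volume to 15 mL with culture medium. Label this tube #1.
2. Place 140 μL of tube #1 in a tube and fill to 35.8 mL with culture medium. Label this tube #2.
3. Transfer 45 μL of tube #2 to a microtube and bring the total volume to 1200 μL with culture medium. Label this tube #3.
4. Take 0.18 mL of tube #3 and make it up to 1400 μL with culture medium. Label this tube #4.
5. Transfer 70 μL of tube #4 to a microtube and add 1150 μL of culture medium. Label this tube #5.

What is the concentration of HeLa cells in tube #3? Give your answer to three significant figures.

Step 1: 0.6 mL brought to 15 mL → factor 15/0.6 = 25
Step 2: 140 μL brought to 35.8 mL → factor 35800/140 = 255.71
Step 3: 45 μL brought to 1200 μL → factor 1200/45 = 26.667
Dilution factor through tube #3 = 25 × 255.71 × 26.667 = 1.7048 × 10^5
[tube #3] = 5.00 × 10^5 cells/mL / 1.7048 × 10^5 = 2.93 cells/mL

2.93 cells/mL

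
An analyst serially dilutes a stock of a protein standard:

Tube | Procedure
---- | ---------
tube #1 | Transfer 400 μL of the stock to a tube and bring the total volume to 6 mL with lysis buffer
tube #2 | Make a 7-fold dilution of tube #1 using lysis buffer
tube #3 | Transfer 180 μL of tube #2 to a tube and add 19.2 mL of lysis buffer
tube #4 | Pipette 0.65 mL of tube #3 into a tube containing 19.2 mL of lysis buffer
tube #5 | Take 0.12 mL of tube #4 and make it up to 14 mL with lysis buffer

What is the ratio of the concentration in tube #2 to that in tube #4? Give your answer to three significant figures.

Step 1: 400 μL brought to 6 mL → factor 6000/400 = 15
Step 2: 7-fold → factor 7
Step 3: 180 μL + 19.2 mL = 19380 μL total → factor 19380/180 = 107.67
Step 4: 0.65 mL + 19.2 mL = 19.85 mL total → factor 19.85/0.65 = 30.538
Dilution factor to tube #2 = 105; to tube #4 = 3.4524 × 10^5
[tube #2]/[tube #4] = (factor to tube #4)/(factor to tube #2) = 3.4524 × 10^5/105 = 3.29 × 10^3

3.29 × 10^3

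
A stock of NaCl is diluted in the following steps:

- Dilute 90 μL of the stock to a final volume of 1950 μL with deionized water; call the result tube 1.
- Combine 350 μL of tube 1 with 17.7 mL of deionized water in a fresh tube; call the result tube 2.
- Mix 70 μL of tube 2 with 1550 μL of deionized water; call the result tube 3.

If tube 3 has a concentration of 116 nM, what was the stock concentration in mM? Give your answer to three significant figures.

3.00 mM

Step 1: 90 μL brought to 1950 μL → factor 1950/90 = 21.667
Step 2: 350 μL + 17.7 mL = 18050 μL total → factor 18050/350 = 51.571
Step 3: 70 μL + 1550 μL = 1620 μL total → factor 1620/70 = 23.143
Overall dilution factor = 21.667 × 51.571 × 23.143 = 25859
Stock = 116 nM × 25859 = 3.000 × 10^6 nM = 3.00 mM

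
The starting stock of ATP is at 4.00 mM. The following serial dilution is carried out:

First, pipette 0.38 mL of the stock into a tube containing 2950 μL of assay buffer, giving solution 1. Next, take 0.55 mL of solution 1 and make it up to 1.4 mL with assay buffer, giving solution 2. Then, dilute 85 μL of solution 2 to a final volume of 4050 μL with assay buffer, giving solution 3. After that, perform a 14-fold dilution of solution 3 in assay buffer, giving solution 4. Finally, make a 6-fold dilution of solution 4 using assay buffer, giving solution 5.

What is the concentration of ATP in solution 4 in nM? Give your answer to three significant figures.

Step 1: 0.38 mL + 2950 μL = 3.33 mL total → factor 3.33/0.38 = 8.7632
Step 2: 0.55 mL brought to 1.4 mL → factor 1.4/0.55 = 2.5455
Step 3: 85 μL brought to 4050 μL → factor 4050/85 = 47.647
Step 4: 14-fold → factor 14
Dilution factor through solution 4 = 8.7632 × 2.5455 × 47.647 × 14 = 14880
[solution 4] = 4.00 mM / 14880 = 0.0002688 mM = 269 nM

269 nM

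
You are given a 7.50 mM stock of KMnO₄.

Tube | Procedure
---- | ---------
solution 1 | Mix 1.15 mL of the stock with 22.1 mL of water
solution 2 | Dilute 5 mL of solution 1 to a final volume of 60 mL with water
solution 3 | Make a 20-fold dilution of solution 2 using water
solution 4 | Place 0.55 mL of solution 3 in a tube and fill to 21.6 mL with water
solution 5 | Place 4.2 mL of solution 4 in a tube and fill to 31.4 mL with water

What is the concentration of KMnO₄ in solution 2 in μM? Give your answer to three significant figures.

Step 1: 1.15 mL + 22.1 mL = 23.25 mL total → factor 23.25/1.15 = 20.217
Step 2: 5 mL brought to 60 mL → factor 60/5 = 12
Dilution factor through solution 2 = 20.217 × 12 = 242.61
[solution 2] = 7.50 mM / 242.61 = 0.03091 mM = 30.9 μM

30.9 μM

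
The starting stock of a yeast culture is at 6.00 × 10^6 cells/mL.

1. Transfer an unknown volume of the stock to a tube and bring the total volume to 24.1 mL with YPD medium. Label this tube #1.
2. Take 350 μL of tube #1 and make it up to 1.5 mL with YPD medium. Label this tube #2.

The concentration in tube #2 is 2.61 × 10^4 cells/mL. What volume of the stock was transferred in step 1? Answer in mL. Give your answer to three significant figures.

Step 1: v brought to 24.1 mL → factor = 24.1 mL/v
Step 2: 350 μL brought to 1.5 mL → factor 1500/350 = 4.2857
Product of known-step factors = 4.2857
Overall factor = 6.00 × 10^6 cells/mL / (2.61 × 10^4 cells/mL) = 229.89
Step-1 factor = 229.89 / 4.2857 = 53.64
v = 24.1 mL / 53.64 = 0.449 mL

0.449 mL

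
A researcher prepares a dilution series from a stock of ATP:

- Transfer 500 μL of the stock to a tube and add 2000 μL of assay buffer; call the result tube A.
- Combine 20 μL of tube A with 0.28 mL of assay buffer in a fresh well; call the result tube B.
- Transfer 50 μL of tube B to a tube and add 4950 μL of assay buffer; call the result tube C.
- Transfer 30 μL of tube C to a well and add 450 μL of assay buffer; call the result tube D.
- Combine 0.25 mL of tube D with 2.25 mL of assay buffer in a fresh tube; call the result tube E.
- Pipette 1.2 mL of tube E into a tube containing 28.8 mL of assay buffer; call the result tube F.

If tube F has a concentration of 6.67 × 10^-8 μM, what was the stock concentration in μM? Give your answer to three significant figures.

2.00 μM

Step 1: 500 μL + 2000 μL = 2500 μL total → factor 2500/500 = 5
Step 2: 20 μL + 0.28 mL = 300 μL total → factor 300/20 = 15
Step 3: 50 μL + 4950 μL = 5000 μL total → factor 5000/50 = 100
Step 4: 30 μL + 450 μL = 480 μL total → factor 480/30 = 16
Step 5: 0.25 mL + 2.25 mL = 2.5 mL total → factor 2.5/0.25 = 10
Step 6: 1.2 mL + 28.8 mL = 30 mL total → factor 30/1.2 = 25
Overall dilution factor = 5 × 15 × 100 × 16 × 10 × 25 = 3 × 10^7
Stock = 6.67 × 10^-8 μM × 3 × 10^7 = 2.00 μM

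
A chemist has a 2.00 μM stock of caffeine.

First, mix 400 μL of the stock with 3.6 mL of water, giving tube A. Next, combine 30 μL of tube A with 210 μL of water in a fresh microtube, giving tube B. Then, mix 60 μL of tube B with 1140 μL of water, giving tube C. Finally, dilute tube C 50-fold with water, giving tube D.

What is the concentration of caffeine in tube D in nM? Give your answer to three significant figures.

0.0250 nM

Step 1: 400 μL + 3.6 mL = 4000 μL total → factor 4000/400 = 10
Step 2: 30 μL + 210 μL = 240 μL total → factor 240/30 = 8
Step 3: 60 μL + 1140 μL = 1200 μL total → factor 1200/60 = 20
Step 4: 50-fold → factor 50
Overall dilution factor = 10 × 8 × 20 × 50 = 80000
Final = 2.00 μM / 80000 = 2.500 × 10^-5 μM = 0.0250 nM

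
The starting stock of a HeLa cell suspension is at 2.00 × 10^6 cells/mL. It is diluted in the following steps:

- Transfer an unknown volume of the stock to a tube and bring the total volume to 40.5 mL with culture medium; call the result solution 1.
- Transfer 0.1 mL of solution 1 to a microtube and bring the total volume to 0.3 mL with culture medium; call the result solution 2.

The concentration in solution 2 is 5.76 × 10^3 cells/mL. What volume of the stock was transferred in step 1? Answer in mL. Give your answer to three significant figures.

Step 1: v brought to 40.5 mL → factor = 40.5 mL/v
Step 2: 0.1 mL brought to 0.3 mL → factor 0.3/0.1 = 3
Product of known-step factors = 3
Overall factor = 2.00 × 10^6 cells/mL / (5.76 × 10^3 cells/mL) = 347.22
Step-1 factor = 347.22 / 3 = 115.74
v = 40.5 mL / 115.74 = 0.350 mL

0.350 mL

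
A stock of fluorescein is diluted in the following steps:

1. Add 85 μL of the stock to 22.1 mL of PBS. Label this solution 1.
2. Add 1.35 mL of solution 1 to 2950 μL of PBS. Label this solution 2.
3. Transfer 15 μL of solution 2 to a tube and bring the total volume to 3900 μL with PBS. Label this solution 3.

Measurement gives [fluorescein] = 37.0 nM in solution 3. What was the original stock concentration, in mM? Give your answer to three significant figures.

8.00 mM

Step 1: 85 μL + 22.1 mL = 22185 μL total → factor 22185/85 = 261
Step 2: 1.35 mL + 2950 μL = 4.3 mL total → factor 4.3/1.35 = 3.1852
Step 3: 15 μL brought to 3900 μL → factor 3900/15 = 260
Overall dilution factor = 261 × 3.1852 × 260 = 2.1615 × 10^5
Stock = 37.0 nM × 2.1615 × 10^5 = 7.997 × 10^6 nM = 8.00 mM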